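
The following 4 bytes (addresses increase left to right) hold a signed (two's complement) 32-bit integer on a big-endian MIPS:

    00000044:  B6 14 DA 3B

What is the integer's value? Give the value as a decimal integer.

-1240147397

Big-endian: lowest address holds the most-significant byte.
The bytes are already most-significant first: 0xB614DA3B.
Top bit is set, so as a signed 32-bit value this is 0xB614DA3B − 2^32 = -1240147397.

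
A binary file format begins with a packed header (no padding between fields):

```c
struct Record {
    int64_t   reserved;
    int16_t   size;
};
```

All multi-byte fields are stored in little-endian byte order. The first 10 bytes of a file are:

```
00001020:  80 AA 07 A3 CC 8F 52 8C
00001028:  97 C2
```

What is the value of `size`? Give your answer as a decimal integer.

-15721

`size` follows `reserved` (8 bytes), so it starts at byte offset 8 and occupies 2 bytes.
Bytes at offsets 8..9: 97 C2.
Little-endian stores the least-significant byte at the lowest address.
Reassemble most-significant byte first: C2 97 → 0xC297.
Top bit is set, so as a signed 16-bit value this is 0xC297 − 2^16 = -15721.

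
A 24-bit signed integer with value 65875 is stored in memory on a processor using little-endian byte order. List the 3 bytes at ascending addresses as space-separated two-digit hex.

53 01 01

65875 in hexadecimal, padded to 24 bits, is 0x010153.
Split into bytes (most-significant first): 01 01 53.
Little-endian stores the least-significant byte at the lowest address.
So at ascending addresses the bytes are 53 01 01.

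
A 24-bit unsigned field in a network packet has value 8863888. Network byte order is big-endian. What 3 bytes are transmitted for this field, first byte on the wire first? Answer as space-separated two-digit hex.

87 40 90

8863888 in hexadecimal, padded to 24 bits, is 0x874090.
Split into bytes (most-significant first): 87 40 90.
Big-endian: lowest address holds the most-significant byte.
So the memory order matches the most-significant-first order: 87 40 90.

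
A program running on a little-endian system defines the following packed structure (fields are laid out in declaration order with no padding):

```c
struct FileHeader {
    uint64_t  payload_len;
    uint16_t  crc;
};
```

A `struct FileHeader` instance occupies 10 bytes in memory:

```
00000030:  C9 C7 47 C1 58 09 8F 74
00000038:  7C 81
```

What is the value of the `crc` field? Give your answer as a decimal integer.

33148

`crc` follows `payload_len` (8 bytes), so it starts at byte offset 8 and occupies 2 bytes.
Bytes at offsets 8..9: 7C 81.
In little-endian order the low byte comes first in memory.
Reassemble most-significant byte first: 81 7C → 0x817C.
0x817C = 33148.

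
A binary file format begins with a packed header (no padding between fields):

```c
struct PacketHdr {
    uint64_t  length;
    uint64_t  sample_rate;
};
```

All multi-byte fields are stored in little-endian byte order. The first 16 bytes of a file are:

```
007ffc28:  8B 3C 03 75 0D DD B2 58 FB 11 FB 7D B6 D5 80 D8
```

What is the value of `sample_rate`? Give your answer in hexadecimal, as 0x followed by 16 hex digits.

`sample_rate` follows `length` (8 bytes), so it starts at byte offset 8 and occupies 8 bytes.
Bytes at offsets 8..15: FB 11 FB 7D B6 D5 80 D8.
In little-endian order the low byte comes first in memory.
Reassemble most-significant byte first: D8 80 D5 B6 7D FB 11 FB → 0xD880D5B67DFB11FB.

0xD880D5B67DFB11FB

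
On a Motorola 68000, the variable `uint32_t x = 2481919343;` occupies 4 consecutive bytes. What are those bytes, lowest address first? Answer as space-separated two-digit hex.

93 EF 15 6F

2481919343 in hexadecimal, padded to 32 bits, is 0x93EF156F.
Split into bytes (most-significant first): 93 EF 15 6F.
In big-endian order the high byte comes first in memory.
So the memory order matches the most-significant-first order: 93 EF 15 6F.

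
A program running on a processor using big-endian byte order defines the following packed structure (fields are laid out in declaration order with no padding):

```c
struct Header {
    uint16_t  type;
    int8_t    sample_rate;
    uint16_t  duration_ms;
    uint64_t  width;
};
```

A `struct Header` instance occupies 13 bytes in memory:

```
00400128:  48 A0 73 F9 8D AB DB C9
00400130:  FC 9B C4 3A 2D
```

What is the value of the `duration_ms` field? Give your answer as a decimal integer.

63885

`duration_ms` follows `type` (2 B), `sample_rate` (1 B), so it starts at offset 2 + 1 = 3 and occupies 2 bytes.
Bytes at offsets 3..4: F9 8D.
Big-endian stores the most-significant byte at the lowest address.
The bytes are already most-significant first: 0xF98D.
0xF98D = 63885.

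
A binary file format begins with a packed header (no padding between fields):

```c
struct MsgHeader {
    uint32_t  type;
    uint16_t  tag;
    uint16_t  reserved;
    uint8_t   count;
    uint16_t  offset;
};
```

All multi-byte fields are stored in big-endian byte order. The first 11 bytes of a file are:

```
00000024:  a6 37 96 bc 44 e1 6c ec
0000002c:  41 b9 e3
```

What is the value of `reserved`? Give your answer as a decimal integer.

`reserved` follows `type` (4 B), `tag` (2 B), so it starts at offset 4 + 2 = 6 and occupies 2 bytes.
Bytes at offsets 6..7: 6C EC.
Big-endian stores the most-significant byte at the lowest address.
The bytes are already most-significant first: 0x6CEC.
0x6CEC = 27884.

27884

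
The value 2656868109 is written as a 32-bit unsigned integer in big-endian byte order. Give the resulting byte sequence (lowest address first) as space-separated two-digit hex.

9E 5C 97 0D

2656868109 in hexadecimal, padded to 32 bits, is 0x9E5C970D.
Split into bytes (most-significant first): 9E 5C 97 0D.
In big-endian order the high byte comes first in memory.
So the memory order matches the most-significant-first order: 9E 5C 97 0D.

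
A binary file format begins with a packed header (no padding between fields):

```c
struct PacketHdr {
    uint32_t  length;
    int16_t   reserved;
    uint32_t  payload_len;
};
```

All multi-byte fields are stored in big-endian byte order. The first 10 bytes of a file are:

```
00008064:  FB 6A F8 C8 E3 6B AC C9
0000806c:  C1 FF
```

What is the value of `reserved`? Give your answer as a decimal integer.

-7317

`reserved` follows `length` (4 bytes), so it starts at byte offset 4 and occupies 2 bytes.
Bytes at offsets 4..5: E3 6B.
Big-endian: lowest address holds the most-significant byte.
The bytes are already most-significant first: 0xE36B.
Top bit is set, so as a signed 16-bit value this is 0xE36B − 2^16 = -7317.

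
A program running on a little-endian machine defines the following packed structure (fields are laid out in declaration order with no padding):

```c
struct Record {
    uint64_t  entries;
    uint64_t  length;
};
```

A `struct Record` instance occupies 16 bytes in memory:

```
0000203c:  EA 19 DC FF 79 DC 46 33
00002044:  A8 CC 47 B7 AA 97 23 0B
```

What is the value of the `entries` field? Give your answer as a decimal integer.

`entries` is the first field, at byte offset 0, occupying 8 bytes.
Bytes at offsets 0..7: EA 19 DC FF 79 DC 46 33.
Little-endian: lowest address holds the least-significant byte.
Reassemble most-significant byte first: 33 46 DC 79 FF DC 19 EA → 0x3346DC79FFDC19EA.
0x3346DC79FFDC19EA = 3694882960845838826.

3694882960845838826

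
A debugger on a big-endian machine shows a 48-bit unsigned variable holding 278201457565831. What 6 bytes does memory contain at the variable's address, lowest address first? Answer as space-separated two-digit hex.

FD 05 D3 0D E0 87

278201457565831 in hexadecimal, padded to 48 bits, is 0xFD05D30DE087.
Split into bytes (most-significant first): FD 05 D3 0D E0 87.
In big-endian order the high byte comes first in memory.
So the memory order matches the most-significant-first order: FD 05 D3 0D E0 87.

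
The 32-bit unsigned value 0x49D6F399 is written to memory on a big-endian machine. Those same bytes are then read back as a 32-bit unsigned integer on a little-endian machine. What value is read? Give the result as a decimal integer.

2582894153

Stored big-endian, the bytes at ascending addresses are 49 D6 F3 99.
Read back as little-endian, the first byte is least significant, giving 0x99F3D649.
0x99F3D649 = 2582894153.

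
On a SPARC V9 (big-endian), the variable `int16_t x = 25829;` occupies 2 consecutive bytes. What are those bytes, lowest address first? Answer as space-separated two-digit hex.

25829 in hexadecimal, padded to 16 bits, is 0x64E5.
Split into bytes (most-significant first): 64 E5.
In big-endian order the high byte comes first in memory.
So the memory order matches the most-significant-first order: 64 E5.

64 E5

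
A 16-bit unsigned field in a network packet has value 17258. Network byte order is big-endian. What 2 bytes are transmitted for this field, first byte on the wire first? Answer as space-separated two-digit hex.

43 6A

17258 in hexadecimal, padded to 16 bits, is 0x436A.
Split into bytes (most-significant first): 43 6A.
In big-endian order the high byte comes first in memory.
So the memory order matches the most-significant-first order: 43 6A.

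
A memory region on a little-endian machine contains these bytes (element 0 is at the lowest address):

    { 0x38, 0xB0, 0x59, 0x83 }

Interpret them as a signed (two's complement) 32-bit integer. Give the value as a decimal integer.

-2091274184

In little-endian order the low byte comes first in memory.
Reassemble most-significant byte first: 83 59 B0 38 → 0x8359B038.
Top bit is set, so as a signed 32-bit value this is 0x8359B038 − 2^32 = -2091274184.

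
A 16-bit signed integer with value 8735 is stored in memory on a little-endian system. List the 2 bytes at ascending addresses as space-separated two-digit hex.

1F 22

8735 in hexadecimal, padded to 16 bits, is 0x221F.
Split into bytes (most-significant first): 22 1F.
Little-endian: lowest address holds the least-significant byte.
So at ascending addresses the bytes are 1F 22.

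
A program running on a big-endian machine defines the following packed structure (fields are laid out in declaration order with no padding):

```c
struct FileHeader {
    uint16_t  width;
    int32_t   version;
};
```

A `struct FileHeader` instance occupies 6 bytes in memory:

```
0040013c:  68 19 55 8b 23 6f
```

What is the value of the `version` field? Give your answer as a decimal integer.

`version` follows `width` (2 bytes), so it starts at byte offset 2 and occupies 4 bytes.
Bytes at offsets 2..5: 55 8B 23 6F.
Big-endian: lowest address holds the most-significant byte.
The bytes are already most-significant first: 0x558B236F.
0x558B236F = 1435181935.

1435181935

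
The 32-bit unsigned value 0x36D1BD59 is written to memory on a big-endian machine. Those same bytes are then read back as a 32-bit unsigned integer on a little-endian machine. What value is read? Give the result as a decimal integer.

1505612086

Stored big-endian, the bytes at ascending addresses are 36 D1 BD 59.
Read back as little-endian, the first byte is least significant, giving 0x59BDD136.
0x59BDD136 = 1505612086.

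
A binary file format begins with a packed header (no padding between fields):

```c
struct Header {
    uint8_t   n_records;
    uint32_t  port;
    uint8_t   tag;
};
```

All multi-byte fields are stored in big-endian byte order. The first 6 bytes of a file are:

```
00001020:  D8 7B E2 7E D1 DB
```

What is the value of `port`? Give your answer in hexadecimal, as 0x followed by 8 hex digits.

0x7BE27ED1

`port` follows `n_records` (1 byte), so it starts at byte offset 1 and occupies 4 bytes.
Bytes at offsets 1..4: 7B E2 7E D1.
Big-endian stores the most-significant byte at the lowest address.
The bytes are already most-significant first: 0x7BE27ED1.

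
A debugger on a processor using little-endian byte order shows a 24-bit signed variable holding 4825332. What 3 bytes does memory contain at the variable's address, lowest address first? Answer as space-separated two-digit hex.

F4 A0 49

4825332 in hexadecimal, padded to 24 bits, is 0x49A0F4.
Split into bytes (most-significant first): 49 A0 F4.
In little-endian order the low byte comes first in memory.
So at ascending addresses the bytes are F4 A0 49.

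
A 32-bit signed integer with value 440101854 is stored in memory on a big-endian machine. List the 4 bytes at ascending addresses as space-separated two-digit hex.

440101854 in hexadecimal, padded to 32 bits, is 0x1A3B6BDE.
Split into bytes (most-significant first): 1A 3B 6B DE.
In big-endian order the high byte comes first in memory.
So the memory order matches the most-significant-first order: 1A 3B 6B DE.

1A 3B 6B DE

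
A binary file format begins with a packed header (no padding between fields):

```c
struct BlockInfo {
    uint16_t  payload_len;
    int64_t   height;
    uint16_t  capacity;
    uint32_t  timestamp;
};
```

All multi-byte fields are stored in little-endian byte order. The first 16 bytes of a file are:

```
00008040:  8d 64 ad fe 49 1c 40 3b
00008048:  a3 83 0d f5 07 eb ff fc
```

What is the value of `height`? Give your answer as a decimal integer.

`height` follows `payload_len` (2 bytes), so it starts at byte offset 2 and occupies 8 bytes.
Bytes at offsets 2..9: AD FE 49 1C 40 3B A3 83.
In little-endian order the low byte comes first in memory.
Reassemble most-significant byte first: 83 A3 3B 40 1C 49 FE AD → 0x83A33B401C49FEAD.
Top bit is set, so as a signed 64-bit value this is 0x83A33B401C49FEAD − 2^64 = -8961253686998597971.

-8961253686998597971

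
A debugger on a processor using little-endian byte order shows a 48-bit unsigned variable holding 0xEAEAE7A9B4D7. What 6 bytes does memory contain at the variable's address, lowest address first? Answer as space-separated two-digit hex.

D7 B4 A9 E7 EA EA

Split into bytes (most-significant first): EA EA E7 A9 B4 D7.
Little-endian: lowest address holds the least-significant byte.
So at ascending addresses the bytes are D7 B4 A9 E7 EA EA.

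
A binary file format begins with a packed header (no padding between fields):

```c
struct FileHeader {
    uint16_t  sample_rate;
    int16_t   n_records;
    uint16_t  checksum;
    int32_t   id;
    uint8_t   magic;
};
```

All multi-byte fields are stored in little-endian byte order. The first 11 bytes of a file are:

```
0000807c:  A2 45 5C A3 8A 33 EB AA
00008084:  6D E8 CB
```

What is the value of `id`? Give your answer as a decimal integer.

-395466005

`id` follows `sample_rate` (2 B), `n_records` (2 B), `checksum` (2 B), so it starts at offset 2 + 2 + 2 = 6 and occupies 4 bytes.
Bytes at offsets 6..9: EB AA 6D E8.
In little-endian order the low byte comes first in memory.
Reassemble most-significant byte first: E8 6D AA EB → 0xE86DAAEB.
Top bit is set, so as a signed 32-bit value this is 0xE86DAAEB − 2^32 = -395466005.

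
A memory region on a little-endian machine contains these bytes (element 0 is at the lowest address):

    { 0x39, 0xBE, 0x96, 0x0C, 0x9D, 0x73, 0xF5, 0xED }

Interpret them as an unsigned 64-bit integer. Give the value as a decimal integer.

Little-endian: lowest address holds the least-significant byte.
Reassemble most-significant byte first: ED F5 73 9D 0C 96 BE 39 → 0xEDF5739D0C96BE39.
0xEDF5739D0C96BE39 = 17146738274641296953.

17146738274641296953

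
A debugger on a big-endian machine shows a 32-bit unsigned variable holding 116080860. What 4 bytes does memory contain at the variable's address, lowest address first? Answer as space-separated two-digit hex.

06 EB 40 DC

116080860 in hexadecimal, padded to 32 bits, is 0x06EB40DC.
Split into bytes (most-significant first): 06 EB 40 DC.
Big-endian stores the most-significant byte at the lowest address.
So the memory order matches the most-significant-first order: 06 EB 40 DC.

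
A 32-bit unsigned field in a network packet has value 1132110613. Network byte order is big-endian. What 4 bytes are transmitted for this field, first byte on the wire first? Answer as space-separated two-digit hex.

1132110613 in hexadecimal, padded to 32 bits, is 0x437AA315.
Split into bytes (most-significant first): 43 7A A3 15.
Big-endian: lowest address holds the most-significant byte.
So the memory order matches the most-significant-first order: 43 7A A3 15.

43 7A A3 15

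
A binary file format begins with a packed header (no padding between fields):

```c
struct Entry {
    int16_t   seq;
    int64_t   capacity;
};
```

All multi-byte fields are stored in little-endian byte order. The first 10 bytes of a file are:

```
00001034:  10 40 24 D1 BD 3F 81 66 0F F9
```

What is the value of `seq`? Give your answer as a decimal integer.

`seq` is the first field, at byte offset 0, occupying 2 bytes.
Bytes at offsets 0..1: 10 40.
Little-endian stores the least-significant byte at the lowest address.
Reassemble most-significant byte first: 40 10 → 0x4010.
0x4010 = 16400.

16400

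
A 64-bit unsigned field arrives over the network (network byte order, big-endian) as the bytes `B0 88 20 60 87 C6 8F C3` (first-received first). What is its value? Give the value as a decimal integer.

In big-endian order the high byte comes first in memory.
The bytes are already most-significant first: 0xB088206087C68FC3.
0xB088206087C68FC3 = 12720452746474852291.

12720452746474852291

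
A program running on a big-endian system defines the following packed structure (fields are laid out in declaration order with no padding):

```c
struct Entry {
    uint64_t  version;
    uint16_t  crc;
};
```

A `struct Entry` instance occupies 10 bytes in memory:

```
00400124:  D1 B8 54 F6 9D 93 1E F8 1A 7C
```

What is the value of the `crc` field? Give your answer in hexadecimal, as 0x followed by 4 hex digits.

0x1A7C

`crc` follows `version` (8 bytes), so it starts at byte offset 8 and occupies 2 bytes.
Bytes at offsets 8..9: 1A 7C.
Big-endian stores the most-significant byte at the lowest address.
The bytes are already most-significant first: 0x1A7C.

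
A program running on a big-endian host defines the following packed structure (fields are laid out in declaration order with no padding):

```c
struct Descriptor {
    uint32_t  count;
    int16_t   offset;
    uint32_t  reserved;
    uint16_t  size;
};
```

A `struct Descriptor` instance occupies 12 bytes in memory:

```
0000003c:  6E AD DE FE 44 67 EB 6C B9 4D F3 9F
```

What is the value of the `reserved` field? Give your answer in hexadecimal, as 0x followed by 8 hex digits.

`reserved` follows `count` (4 B), `offset` (2 B), so it starts at offset 4 + 2 = 6 and occupies 4 bytes.
Bytes at offsets 6..9: EB 6C B9 4D.
Big-endian: lowest address holds the most-significant byte.
The bytes are already most-significant first: 0xEB6CB94D.

0xEB6CB94D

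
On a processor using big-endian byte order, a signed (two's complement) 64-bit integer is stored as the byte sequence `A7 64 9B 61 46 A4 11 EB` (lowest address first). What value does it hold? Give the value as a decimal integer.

-6384807529605230101

Big-endian stores the most-significant byte at the lowest address.
The bytes are already most-significant first: 0xA7649B6146A411EB.
Top bit is set, so as a signed 64-bit value this is 0xA7649B6146A411EB − 2^64 = -6384807529605230101.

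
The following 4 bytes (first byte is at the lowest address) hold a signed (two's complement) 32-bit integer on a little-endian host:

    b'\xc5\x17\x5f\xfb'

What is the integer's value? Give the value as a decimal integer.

Little-endian stores the least-significant byte at the lowest address.
Reassemble most-significant byte first: FB 5F 17 C5 → 0xFB5F17C5.
Top bit is set, so as a signed 32-bit value this is 0xFB5F17C5 − 2^32 = -77654075.

-77654075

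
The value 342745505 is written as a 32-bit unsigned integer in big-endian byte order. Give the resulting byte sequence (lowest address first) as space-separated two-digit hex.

14 6D E1 A1

342745505 in hexadecimal, padded to 32 bits, is 0x146DE1A1.
Split into bytes (most-significant first): 14 6D E1 A1.
In big-endian order the high byte comes first in memory.
So the memory order matches the most-significant-first order: 14 6D E1 A1.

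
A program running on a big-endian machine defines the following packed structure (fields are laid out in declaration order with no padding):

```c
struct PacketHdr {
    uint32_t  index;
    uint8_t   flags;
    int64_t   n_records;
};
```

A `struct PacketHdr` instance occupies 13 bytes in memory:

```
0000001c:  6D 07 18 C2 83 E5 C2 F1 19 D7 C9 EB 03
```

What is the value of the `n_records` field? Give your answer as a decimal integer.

-1890683800245376253

`n_records` follows `index` (4 B), `flags` (1 B), so it starts at offset 4 + 1 = 5 and occupies 8 bytes.
Bytes at offsets 5..12: E5 C2 F1 19 D7 C9 EB 03.
In big-endian order the high byte comes first in memory.
The bytes are already most-significant first: 0xE5C2F119D7C9EB03.
Top bit is set, so as a signed 64-bit value this is 0xE5C2F119D7C9EB03 − 2^64 = -1890683800245376253.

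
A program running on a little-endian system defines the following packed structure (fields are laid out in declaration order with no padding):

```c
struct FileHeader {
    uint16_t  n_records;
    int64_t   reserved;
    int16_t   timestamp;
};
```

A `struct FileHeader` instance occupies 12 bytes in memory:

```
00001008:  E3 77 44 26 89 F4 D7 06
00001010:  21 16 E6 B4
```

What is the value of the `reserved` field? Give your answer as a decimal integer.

`reserved` follows `n_records` (2 bytes), so it starts at byte offset 2 and occupies 8 bytes.
Bytes at offsets 2..9: 44 26 89 F4 D7 06 21 16.
Little-endian: lowest address holds the least-significant byte.
Reassemble most-significant byte first: 16 21 06 D7 F4 89 26 44 → 0x162106D7F4892644.
0x162106D7F4892644 = 1594563267656230468.

1594563267656230468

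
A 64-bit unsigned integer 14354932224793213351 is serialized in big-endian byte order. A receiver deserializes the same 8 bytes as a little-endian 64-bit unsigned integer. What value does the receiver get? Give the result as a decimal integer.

14354932224793213351 in 64-bit hexadecimal is 0xC736F6CD819B79A7.
Stored big-endian, the bytes at ascending addresses are C7 36 F6 CD 81 9B 79 A7.
Read back as little-endian, the first byte is least significant, giving 0xA7799B81CDF636C7.
0xA7799B81CDF636C7 = 12067847658324506311.

12067847658324506311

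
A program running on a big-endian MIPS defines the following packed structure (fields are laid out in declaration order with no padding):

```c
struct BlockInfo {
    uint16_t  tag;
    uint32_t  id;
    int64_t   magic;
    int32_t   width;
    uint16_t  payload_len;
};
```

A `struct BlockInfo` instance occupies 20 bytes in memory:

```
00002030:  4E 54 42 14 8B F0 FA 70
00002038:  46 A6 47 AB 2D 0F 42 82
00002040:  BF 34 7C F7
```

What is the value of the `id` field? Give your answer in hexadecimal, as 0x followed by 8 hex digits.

0x42148BF0

`id` follows `tag` (2 bytes), so it starts at byte offset 2 and occupies 4 bytes.
Bytes at offsets 2..5: 42 14 8B F0.
Big-endian stores the most-significant byte at the lowest address.
The bytes are already most-significant first: 0x42148BF0.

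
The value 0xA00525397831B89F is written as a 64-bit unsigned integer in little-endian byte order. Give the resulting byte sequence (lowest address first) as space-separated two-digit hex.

Split into bytes (most-significant first): A0 05 25 39 78 31 B8 9F.
Little-endian: lowest address holds the least-significant byte.
So at ascending addresses the bytes are 9F B8 31 78 39 25 05 A0.

9F B8 31 78 39 25 05 A0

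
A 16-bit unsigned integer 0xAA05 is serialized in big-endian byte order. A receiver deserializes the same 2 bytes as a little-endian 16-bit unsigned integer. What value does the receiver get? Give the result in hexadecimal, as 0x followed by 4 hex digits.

Stored big-endian, the bytes at ascending addresses are AA 05.
Read back as little-endian, the first byte is least significant, giving 0x05AA.

0x05AA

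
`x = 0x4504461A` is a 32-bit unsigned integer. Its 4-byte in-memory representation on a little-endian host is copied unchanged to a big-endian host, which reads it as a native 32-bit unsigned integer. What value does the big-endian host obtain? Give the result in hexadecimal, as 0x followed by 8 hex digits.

0x1A460445

Stored little-endian, the bytes at ascending addresses are 1A 46 04 45.
Read back as big-endian, the last byte is least significant, giving 0x1A460445.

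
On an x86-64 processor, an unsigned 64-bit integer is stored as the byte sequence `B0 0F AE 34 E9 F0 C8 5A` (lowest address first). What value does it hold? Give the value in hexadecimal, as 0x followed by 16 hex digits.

In little-endian order the low byte comes first in memory.
Reassemble most-significant byte first: 5A C8 F0 E9 34 AE 0F B0 → 0x5AC8F0E934AE0FB0.

0x5AC8F0E934AE0FB0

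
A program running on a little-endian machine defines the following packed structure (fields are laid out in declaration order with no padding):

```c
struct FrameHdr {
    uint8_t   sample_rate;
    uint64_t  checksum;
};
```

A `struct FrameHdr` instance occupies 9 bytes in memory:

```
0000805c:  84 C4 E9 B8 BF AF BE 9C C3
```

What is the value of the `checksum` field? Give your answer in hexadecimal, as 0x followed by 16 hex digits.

`checksum` follows `sample_rate` (1 byte), so it starts at byte offset 1 and occupies 8 bytes.
Bytes at offsets 1..8: C4 E9 B8 BF AF BE 9C C3.
In little-endian order the low byte comes first in memory.
Reassemble most-significant byte first: C3 9C BE AF BF B8 E9 C4 → 0xC39CBEAFBFB8E9C4.

0xC39CBEAFBFB8E9C4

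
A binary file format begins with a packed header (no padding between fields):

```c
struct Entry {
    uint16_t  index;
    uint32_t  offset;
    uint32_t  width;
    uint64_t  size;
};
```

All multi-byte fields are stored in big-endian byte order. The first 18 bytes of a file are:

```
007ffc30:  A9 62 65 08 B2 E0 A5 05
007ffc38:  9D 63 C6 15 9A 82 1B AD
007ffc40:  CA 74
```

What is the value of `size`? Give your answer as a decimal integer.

`size` follows `index` (2 B), `offset` (4 B), `width` (4 B), so it starts at offset 2 + 4 + 4 = 10 and occupies 8 bytes.
Bytes at offsets 10..17: C6 15 9A 82 1B AD CA 74.
In big-endian order the high byte comes first in memory.
The bytes are already most-significant first: 0xC6159A821BADCA74.
0xC6159A821BADCA74 = 14273484477621455476.

14273484477621455476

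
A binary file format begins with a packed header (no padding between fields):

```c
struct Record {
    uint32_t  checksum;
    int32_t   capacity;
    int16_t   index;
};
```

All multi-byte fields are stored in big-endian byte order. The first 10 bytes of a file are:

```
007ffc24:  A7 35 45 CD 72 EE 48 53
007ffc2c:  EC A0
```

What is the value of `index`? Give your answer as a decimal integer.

`index` follows `checksum` (4 B), `capacity` (4 B), so it starts at offset 4 + 4 = 8 and occupies 2 bytes.
Bytes at offsets 8..9: EC A0.
In big-endian order the high byte comes first in memory.
The bytes are already most-significant first: 0xECA0.
Top bit is set, so as a signed 16-bit value this is 0xECA0 − 2^16 = -4960.

-4960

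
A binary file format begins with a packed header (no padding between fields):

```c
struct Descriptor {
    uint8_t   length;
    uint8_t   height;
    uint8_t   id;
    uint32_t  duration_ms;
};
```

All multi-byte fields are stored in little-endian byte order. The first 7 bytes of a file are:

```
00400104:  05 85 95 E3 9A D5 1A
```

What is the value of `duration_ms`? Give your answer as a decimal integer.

`duration_ms` follows `length` (1 B), `height` (1 B), `id` (1 B), so it starts at offset 1 + 1 + 1 = 3 and occupies 4 bytes.
Bytes at offsets 3..6: E3 9A D5 1A.
Little-endian stores the least-significant byte at the lowest address.
Reassemble most-significant byte first: 1A D5 9A E3 → 0x1AD59AE3.
0x1AD59AE3 = 450206435.

450206435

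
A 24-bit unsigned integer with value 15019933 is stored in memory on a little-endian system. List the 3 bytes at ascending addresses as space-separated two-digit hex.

15019933 in hexadecimal, padded to 24 bits, is 0xE52F9D.
Split into bytes (most-significant first): E5 2F 9D.
Little-endian stores the least-significant byte at the lowest address.
So at ascending addresses the bytes are 9D 2F E5.

9D 2F E5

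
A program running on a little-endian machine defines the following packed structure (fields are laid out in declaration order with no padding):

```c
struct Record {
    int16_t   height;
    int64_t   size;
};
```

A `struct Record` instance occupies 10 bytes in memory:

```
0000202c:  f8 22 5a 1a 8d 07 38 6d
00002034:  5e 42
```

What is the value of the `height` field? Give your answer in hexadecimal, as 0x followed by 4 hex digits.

0x22F8

`height` is the first field, at byte offset 0, occupying 2 bytes.
Bytes at offsets 0..1: F8 22.
Little-endian: lowest address holds the least-significant byte.
Reassemble most-significant byte first: 22 F8 → 0x22F8.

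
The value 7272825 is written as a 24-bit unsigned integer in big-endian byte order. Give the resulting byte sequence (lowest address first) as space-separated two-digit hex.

6E F9 79

7272825 in hexadecimal, padded to 24 bits, is 0x6EF979.
Split into bytes (most-significant first): 6E F9 79.
In big-endian order the high byte comes first in memory.
So the memory order matches the most-significant-first order: 6E F9 79.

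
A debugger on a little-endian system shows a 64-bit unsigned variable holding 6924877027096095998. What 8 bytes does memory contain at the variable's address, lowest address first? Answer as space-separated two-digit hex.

FE 6C 53 71 F7 1A 1A 60

6924877027096095998 in hexadecimal, padded to 64 bits, is 0x601A1AF771536CFE.
Split into bytes (most-significant first): 60 1A 1A F7 71 53 6C FE.
In little-endian order the low byte comes first in memory.
So at ascending addresses the bytes are FE 6C 53 71 F7 1A 1A 60.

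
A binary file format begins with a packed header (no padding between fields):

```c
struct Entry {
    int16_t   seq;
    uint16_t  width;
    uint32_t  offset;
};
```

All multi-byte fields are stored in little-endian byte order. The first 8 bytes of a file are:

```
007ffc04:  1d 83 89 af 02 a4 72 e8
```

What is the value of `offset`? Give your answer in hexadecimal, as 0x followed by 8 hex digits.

`offset` follows `seq` (2 B), `width` (2 B), so it starts at offset 2 + 2 = 4 and occupies 4 bytes.
Bytes at offsets 4..7: 02 A4 72 E8.
Little-endian stores the least-significant byte at the lowest address.
Reassemble most-significant byte first: E8 72 A4 02 → 0xE872A402.

0xE872A402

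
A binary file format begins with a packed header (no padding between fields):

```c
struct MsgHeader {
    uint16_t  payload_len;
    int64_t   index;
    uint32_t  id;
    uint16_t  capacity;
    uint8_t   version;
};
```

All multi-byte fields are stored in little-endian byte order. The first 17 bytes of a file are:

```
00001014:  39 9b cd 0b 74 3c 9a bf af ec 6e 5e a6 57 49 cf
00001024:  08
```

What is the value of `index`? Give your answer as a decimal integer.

-1391683090674086963

`index` follows `payload_len` (2 bytes), so it starts at byte offset 2 and occupies 8 bytes.
Bytes at offsets 2..9: CD 0B 74 3C 9A BF AF EC.
Little-endian: lowest address holds the least-significant byte.
Reassemble most-significant byte first: EC AF BF 9A 3C 74 0B CD → 0xECAFBF9A3C740BCD.
Top bit is set, so as a signed 64-bit value this is 0xECAFBF9A3C740BCD − 2^64 = -1391683090674086963.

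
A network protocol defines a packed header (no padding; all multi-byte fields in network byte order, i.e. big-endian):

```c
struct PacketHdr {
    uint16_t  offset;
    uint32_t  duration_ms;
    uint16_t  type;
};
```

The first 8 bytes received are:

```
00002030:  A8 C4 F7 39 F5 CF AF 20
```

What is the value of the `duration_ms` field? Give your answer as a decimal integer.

`duration_ms` follows `offset` (2 bytes), so it starts at byte offset 2 and occupies 4 bytes.
Bytes at offsets 2..5: F7 39 F5 CF.
In big-endian order the high byte comes first in memory.
The bytes are already most-significant first: 0xF739F5CF.
0xF739F5CF = 4147770831.

4147770831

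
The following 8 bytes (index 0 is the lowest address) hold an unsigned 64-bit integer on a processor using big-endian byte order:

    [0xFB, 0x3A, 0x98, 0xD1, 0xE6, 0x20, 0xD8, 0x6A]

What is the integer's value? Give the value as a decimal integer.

18102949679445629034

Big-endian stores the most-significant byte at the lowest address.
The bytes are already most-significant first: 0xFB3A98D1E620D86A.
0xFB3A98D1E620D86A = 18102949679445629034.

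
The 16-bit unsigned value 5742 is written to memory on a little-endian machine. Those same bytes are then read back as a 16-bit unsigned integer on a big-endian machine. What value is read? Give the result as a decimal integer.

28182

5742 in 16-bit hexadecimal is 0x166E.
Stored little-endian, the bytes at ascending addresses are 6E 16.
Read back as big-endian, the last byte is least significant, giving 0x6E16.
0x6E16 = 28182.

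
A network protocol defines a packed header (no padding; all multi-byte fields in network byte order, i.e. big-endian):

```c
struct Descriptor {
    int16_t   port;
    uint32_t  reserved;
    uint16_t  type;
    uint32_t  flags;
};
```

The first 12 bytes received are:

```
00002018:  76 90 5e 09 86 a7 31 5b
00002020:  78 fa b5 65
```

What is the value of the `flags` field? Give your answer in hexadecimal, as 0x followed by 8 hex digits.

`flags` follows `port` (2 B), `reserved` (4 B), `type` (2 B), so it starts at offset 2 + 4 + 2 = 8 and occupies 4 bytes.
Bytes at offsets 8..11: 78 FA B5 65.
Big-endian: lowest address holds the most-significant byte.
The bytes are already most-significant first: 0x78FAB565.

0x78FAB565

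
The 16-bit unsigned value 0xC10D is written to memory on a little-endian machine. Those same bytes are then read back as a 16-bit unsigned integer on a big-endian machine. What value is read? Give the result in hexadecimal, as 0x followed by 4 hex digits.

Stored little-endian, the bytes at ascending addresses are 0D C1.
Read back as big-endian, the last byte is least significant, giving 0x0DC1.

0x0DC1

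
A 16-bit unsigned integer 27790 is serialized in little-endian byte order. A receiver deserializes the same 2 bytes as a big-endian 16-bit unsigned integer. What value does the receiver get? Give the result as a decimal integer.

36460

27790 in 16-bit hexadecimal is 0x6C8E.
Stored little-endian, the bytes at ascending addresses are 8E 6C.
Read back as big-endian, the last byte is least significant, giving 0x8E6C.
0x8E6C = 36460.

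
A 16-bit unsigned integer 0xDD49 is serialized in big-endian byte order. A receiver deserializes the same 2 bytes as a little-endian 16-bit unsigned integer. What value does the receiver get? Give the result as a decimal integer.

Stored big-endian, the bytes at ascending addresses are DD 49.
Read back as little-endian, the first byte is least significant, giving 0x49DD.
0x49DD = 18909.

18909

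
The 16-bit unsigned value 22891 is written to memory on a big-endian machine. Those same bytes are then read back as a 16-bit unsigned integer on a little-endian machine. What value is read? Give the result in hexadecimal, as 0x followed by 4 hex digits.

0x6B59

22891 in 16-bit hexadecimal is 0x596B.
Stored big-endian, the bytes at ascending addresses are 59 6B.
Read back as little-endian, the first byte is least significant, giving 0x6B59.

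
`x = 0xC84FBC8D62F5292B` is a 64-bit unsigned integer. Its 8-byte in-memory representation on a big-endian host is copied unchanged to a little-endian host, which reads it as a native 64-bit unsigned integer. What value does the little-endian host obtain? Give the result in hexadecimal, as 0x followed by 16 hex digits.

0x2B29F5628DBC4FC8

Stored big-endian, the bytes at ascending addresses are C8 4F BC 8D 62 F5 29 2B.
Read back as little-endian, the first byte is least significant, giving 0x2B29F5628DBC4FC8.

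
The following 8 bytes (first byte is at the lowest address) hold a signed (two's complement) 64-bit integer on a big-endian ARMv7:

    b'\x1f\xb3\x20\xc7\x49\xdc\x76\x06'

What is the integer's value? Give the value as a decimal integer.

In big-endian order the high byte comes first in memory.
The bytes are already most-significant first: 0x1FB320C749DC7606.
0x1FB320C749DC7606 = 2284205476316739078.

2284205476316739078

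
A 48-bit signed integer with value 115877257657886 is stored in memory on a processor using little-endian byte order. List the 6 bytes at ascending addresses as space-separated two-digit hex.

1E BE C7 C6 63 69

115877257657886 in hexadecimal, padded to 48 bits, is 0x6963C6C7BE1E.
Split into bytes (most-significant first): 69 63 C6 C7 BE 1E.
Little-endian: lowest address holds the least-significant byte.
So at ascending addresses the bytes are 1E BE C7 C6 63 69.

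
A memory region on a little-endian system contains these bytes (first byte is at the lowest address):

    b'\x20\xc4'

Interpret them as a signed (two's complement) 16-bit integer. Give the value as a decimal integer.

In little-endian order the low byte comes first in memory.
Reassemble most-significant byte first: C4 20 → 0xC420.
Top bit is set, so as a signed 16-bit value this is 0xC420 − 2^16 = -15328.

-15328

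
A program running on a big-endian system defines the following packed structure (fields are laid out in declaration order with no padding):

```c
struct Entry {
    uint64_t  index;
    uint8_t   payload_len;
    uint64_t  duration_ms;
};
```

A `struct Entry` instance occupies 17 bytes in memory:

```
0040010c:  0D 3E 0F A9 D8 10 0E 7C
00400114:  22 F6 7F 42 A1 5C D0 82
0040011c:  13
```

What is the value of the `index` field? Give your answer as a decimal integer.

`index` is the first field, at byte offset 0, occupying 8 bytes.
Bytes at offsets 0..7: 0D 3E 0F A9 D8 10 0E 7C.
Big-endian: lowest address holds the most-significant byte.
The bytes are already most-significant first: 0x0D3E0FA9D8100E7C.
0x0D3E0FA9D8100E7C = 954217393197944444.

954217393197944444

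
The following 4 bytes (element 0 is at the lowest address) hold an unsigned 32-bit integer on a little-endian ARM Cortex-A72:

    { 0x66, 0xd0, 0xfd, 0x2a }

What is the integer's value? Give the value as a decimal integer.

Little-endian: lowest address holds the least-significant byte.
Reassemble most-significant byte first: 2A FD D0 66 → 0x2AFDD066.
0x2AFDD066 = 721277030.

721277030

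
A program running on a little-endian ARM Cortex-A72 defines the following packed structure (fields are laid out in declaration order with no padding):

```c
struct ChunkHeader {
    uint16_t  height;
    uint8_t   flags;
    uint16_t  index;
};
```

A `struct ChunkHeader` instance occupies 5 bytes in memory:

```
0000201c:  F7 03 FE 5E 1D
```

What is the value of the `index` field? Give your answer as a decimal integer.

7518

`index` follows `height` (2 B), `flags` (1 B), so it starts at offset 2 + 1 = 3 and occupies 2 bytes.
Bytes at offsets 3..4: 5E 1D.
In little-endian order the low byte comes first in memory.
Reassemble most-significant byte first: 1D 5E → 0x1D5E.
0x1D5E = 7518.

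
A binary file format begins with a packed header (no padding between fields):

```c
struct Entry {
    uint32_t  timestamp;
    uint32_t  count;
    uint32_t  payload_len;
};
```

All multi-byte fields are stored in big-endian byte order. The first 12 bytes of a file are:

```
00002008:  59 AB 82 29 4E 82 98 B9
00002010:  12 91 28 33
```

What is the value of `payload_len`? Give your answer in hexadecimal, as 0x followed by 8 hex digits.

0x12912833

`payload_len` follows `timestamp` (4 B), `count` (4 B), so it starts at offset 4 + 4 = 8 and occupies 4 bytes.
Bytes at offsets 8..11: 12 91 28 33.
In big-endian order the high byte comes first in memory.
The bytes are already most-significant first: 0x12912833.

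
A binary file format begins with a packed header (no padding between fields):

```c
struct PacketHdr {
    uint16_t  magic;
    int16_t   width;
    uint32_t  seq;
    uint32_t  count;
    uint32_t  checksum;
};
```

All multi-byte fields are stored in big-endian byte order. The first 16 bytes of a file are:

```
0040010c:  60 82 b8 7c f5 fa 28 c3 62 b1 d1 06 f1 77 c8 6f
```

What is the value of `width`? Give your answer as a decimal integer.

-18308

`width` follows `magic` (2 bytes), so it starts at byte offset 2 and occupies 2 bytes.
Bytes at offsets 2..3: B8 7C.
Big-endian stores the most-significant byte at the lowest address.
The bytes are already most-significant first: 0xB87C.
Top bit is set, so as a signed 16-bit value this is 0xB87C − 2^16 = -18308.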